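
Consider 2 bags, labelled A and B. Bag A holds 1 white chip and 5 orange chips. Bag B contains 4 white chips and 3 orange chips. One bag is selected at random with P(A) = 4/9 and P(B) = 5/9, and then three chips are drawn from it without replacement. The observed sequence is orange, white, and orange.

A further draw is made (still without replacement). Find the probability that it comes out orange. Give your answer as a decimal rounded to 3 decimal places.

For each hypothesis, P(data | H) works out to: P(data | bag A) = (5/6)(1/5)(4/4) = 1/6; P(data | bag B) = (3/7)(4/6)(2/5) = 4/35.
Weighting by the prior gives 4/9 · 1/6 = 2/27, 5/9 · 4/35 = 4/63; these sum to 26/189.
Normalising, the posterior is P(bag A | data) = 7/13, P(bag B | data) = 6/13.
Averaging over the posterior, P(orange next | data) = (1)(7/13) + (1/4)(6/13) = 17/26.

0.654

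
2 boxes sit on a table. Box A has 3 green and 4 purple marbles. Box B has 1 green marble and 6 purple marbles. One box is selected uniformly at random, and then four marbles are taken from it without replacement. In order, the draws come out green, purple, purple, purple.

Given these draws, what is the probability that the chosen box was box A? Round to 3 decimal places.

0.375

For each hypothesis, P(data | H) works out to: P(data | box A) = (3/7)(4/6)(3/5)(2/4) = 3/35; P(data | box B) = (1/7)(6/6)(5/5)(4/4) = 1/7.
Weighting by the prior gives 1/2 · 3/35 = 3/70, 1/2 · 1/7 = 1/14; with total 4/35.
So P(box A | data) = (3/70) / (4/35) = 3/8.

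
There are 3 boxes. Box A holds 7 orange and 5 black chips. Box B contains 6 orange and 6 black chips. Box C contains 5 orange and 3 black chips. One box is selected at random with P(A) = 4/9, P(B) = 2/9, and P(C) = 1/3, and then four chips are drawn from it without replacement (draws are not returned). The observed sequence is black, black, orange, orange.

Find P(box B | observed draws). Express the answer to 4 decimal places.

The likelihood of the observed sequence under each hypothesis: P(data | box A) = (5/12)(4/11)(7/10)(6/9) = 0.070707; P(data | box B) = (6/12)(5/11)(6/10)(5/9) = 0.075758; P(data | box C) = (3/8)(2/7)(5/6)(4/5) = 0.071429.
The prior-weighted likelihoods are 4/9 · 0.070707 = 0.031425, 2/9 · 0.075758 = 0.016835, 1/3 · 0.071429 = 0.02381; with total 0.07207.
So P(box B | data) = (0.016835) / (0.07207) = 0.23359.

0.2336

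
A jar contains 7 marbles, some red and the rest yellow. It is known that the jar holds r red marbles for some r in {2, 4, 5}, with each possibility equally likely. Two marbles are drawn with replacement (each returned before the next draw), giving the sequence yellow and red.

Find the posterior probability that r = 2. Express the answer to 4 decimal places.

The likelihood of the observed sequence under each hypothesis: P(data | r = 2) = (5/7)(2/7) = 10/49; P(data | r = 4) = (3/7)(4/7) = 12/49; P(data | r = 5) = (2/7)(5/7) = 10/49.
Multiplying each by its prior: 1/3 · 10/49 = 10/147, 1/3 · 12/49 = 4/49, 1/3 · 10/49 = 10/147; with total 32/147.
So P(r = 2 | data) = (10/147) / (32/147) = 5/16.

0.3125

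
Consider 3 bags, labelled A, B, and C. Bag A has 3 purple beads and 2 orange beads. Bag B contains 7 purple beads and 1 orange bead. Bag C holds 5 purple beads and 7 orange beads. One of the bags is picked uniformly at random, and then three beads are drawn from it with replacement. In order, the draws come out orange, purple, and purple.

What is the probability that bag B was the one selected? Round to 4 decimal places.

0.2807

For each hypothesis, P(data | H) works out to: P(data | bag A) = (2/5)(3/5)(3/5) = 0.144; P(data | bag B) = (1/8)(7/8)(7/8) = 0.095703; P(data | bag C) = (7/12)(5/12)(5/12) = 0.10127.
The prior-weighted likelihoods are 1/3 · 0.144 = 0.048, 1/3 · 0.095703 = 0.031901, 1/3 · 0.10127 = 0.033758; these sum to 0.11366.
So P(bag B | data) = (0.031901) / (0.11366) = 0.28067.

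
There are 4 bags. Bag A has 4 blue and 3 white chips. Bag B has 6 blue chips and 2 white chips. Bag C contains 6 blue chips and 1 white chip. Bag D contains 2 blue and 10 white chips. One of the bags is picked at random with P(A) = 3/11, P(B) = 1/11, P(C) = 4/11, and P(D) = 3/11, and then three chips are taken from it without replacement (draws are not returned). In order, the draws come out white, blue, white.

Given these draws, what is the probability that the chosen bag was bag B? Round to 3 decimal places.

0.045

The likelihood of the observed sequence under each hypothesis: P(data | bag A) = (3/7)(4/6)(2/5) = 0.11429; P(data | bag B) = (2/8)(6/7)(1/6) = 0.035714; P(data | bag C) = (1/7)(6/6)(0/5) = 0; P(data | bag D) = (10/12)(2/11)(9/10) = 0.13636.
Multiplying each by its prior: 3/11 · 0.11429 = 0.031169, 1/11 · 0.035714 = 0.0032468, 4/11 · 0 = 0, 3/11 · 0.13636 = 0.03719; summing to 0.071606.
So P(bag B | data) = (0.0032468) / (0.071606) = 0.045342.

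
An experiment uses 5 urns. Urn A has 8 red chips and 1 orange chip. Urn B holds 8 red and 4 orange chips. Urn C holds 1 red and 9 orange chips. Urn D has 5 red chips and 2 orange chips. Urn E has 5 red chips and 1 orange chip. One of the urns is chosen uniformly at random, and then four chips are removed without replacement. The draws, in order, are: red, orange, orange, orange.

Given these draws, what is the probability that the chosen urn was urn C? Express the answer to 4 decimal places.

0.8609

Under each hypothesis, the probability of the observed sequence is: P(data | urn A) = (8/9)(1/8)(0/7) = 0; P(data | urn B) = (8/12)(4/11)(3/10)(2/9) = 0.016162; P(data | urn C) = (1/10)(9/9)(8/8)(7/7) = 0.1; P(data | urn D) = (5/7)(2/6)(1/5)(0/4) = 0; P(data | urn E) = (5/6)(1/5)(0/4) = 0.
The prior-weighted likelihoods are 1/5 · 0 = 0, 1/5 · 0.016162 = 0.0032323, 1/5 · 0.1 = 0.02, 1/5 · 0 = 0, 1/5 · 0 = 0; summing to 0.023232.
Therefore the posterior P(urn C | data) = (0.02) / (0.023232) = 0.86087.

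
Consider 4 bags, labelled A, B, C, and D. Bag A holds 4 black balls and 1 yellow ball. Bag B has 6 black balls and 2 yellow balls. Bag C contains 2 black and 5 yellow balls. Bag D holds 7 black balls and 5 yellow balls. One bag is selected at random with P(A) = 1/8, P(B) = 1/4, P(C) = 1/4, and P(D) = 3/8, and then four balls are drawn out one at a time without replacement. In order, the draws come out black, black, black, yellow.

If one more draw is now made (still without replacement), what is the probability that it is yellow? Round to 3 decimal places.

The likelihood of the observed sequence under each hypothesis: P(data | bag A) = (4/5)(3/4)(2/3)(1/2) = 0.2; P(data | bag B) = (6/8)(5/7)(4/6)(2/5) = 0.14286; P(data | bag C) = (2/7)(1/6)(0/5) = 0; P(data | bag D) = (7/12)(6/11)(5/10)(5/9) = 0.088384.
Multiplying each by its prior: 1/8 · 0.2 = 0.025, 1/4 · 0.14286 = 0.035714, 1/4 · 0 = 0, 3/8 · 0.088384 = 0.033144; summing to 0.093858.
Dividing through by the total gives posterior P(bag A | data) = 0.26636, P(bag B | data) = 0.38051, P(bag C | data) = 0, P(bag D | data) = 0.35313.
The predictive probability is P(yellow next | data) = (0)(0.26636) + (1/4)(0.38051) + (1/2)(0.35313) = 0.27169.

0.272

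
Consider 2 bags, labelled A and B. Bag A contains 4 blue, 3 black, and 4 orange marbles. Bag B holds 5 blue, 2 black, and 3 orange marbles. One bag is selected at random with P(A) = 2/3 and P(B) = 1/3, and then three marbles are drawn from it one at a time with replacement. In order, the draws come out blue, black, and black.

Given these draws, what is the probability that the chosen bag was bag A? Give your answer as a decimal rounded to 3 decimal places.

For each hypothesis, P(data | H) works out to: P(data | bag A) = (4/11)(3/11)(3/11) = 0.027047; P(data | bag B) = (5/10)(2/10)(2/10) = 0.02.
The prior-weighted likelihoods are 2/3 · 0.027047 = 0.018032, 1/3 · 0.02 = 0.0066667; these sum to 0.024698.
Therefore the posterior P(bag A | data) = (0.018032) / (0.024698) = 0.73008.

0.730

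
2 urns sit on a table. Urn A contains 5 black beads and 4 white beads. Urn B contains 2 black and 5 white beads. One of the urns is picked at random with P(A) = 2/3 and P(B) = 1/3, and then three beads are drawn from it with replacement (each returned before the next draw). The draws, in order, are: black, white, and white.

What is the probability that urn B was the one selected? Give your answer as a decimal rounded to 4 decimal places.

The likelihood of the observed sequence under each hypothesis: P(data | urn A) = (5/9)(4/9)(4/9) = 0.10974; P(data | urn B) = (2/7)(5/7)(5/7) = 0.14577.
Weighting by the prior gives 2/3 · 0.10974 = 0.07316, 1/3 · 0.14577 = 0.048591; summing to 0.12175.
Hence P(urn B | data) = (0.048591) / (0.12175) = 0.3991.

0.3991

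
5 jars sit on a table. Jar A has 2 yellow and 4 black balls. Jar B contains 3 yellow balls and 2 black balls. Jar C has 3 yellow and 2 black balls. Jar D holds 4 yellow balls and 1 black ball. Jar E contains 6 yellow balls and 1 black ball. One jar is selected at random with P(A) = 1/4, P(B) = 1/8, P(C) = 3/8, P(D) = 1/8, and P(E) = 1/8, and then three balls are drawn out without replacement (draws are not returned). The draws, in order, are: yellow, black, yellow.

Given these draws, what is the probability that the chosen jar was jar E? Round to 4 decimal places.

For each hypothesis, P(data | H) works out to: P(data | jar A) = (2/6)(4/5)(1/4) = 1/15; P(data | jar B) = (3/5)(2/4)(2/3) = 1/5; P(data | jar C) = (3/5)(2/4)(2/3) = 1/5; P(data | jar D) = (4/5)(1/4)(3/3) = 1/5; P(data | jar E) = (6/7)(1/6)(5/5) = 1/7.
Weighting by the prior gives 1/4 · 1/15 = 1/60, 1/8 · 1/5 = 1/40, 3/8 · 1/5 = 3/40, 1/8 · 1/5 = 1/40, 1/8 · 1/7 = 1/56; summing to 67/420.
Therefore the posterior P(jar E | data) = (1/56) / (67/420) = 15/134.

0.1119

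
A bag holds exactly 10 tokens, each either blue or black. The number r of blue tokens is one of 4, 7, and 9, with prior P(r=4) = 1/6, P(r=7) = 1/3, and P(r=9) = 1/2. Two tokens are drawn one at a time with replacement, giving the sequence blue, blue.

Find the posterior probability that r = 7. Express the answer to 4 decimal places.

0.2745

The likelihood of the observed sequence under each hypothesis: P(data | r = 4) = (4/10)(4/10) = 4/25; P(data | r = 7) = (7/10)(7/10) = 49/100; P(data | r = 9) = (9/10)(9/10) = 81/100.
Multiplying each by its prior: 1/6 · 4/25 = 2/75, 1/3 · 49/100 = 49/300, 1/2 · 81/100 = 81/200; summing to 119/200.
Therefore the posterior P(r = 7 | data) = (49/300) / (119/200) = 14/51.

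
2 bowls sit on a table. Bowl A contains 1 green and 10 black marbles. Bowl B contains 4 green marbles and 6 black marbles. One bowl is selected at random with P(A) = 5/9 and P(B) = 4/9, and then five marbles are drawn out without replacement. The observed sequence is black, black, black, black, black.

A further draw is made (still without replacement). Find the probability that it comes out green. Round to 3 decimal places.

0.188

For each hypothesis, P(data | H) works out to: P(data | bowl A) = (10/11)(9/10)(8/9)(7/8)(6/7) = 0.54545; P(data | bowl B) = (6/10)(5/9)(4/8)(3/7)(2/6) = 0.02381.
Weighting by the prior gives 5/9 · 0.54545 = 0.30303, 4/9 · 0.02381 = 0.010582; these sum to 0.31361.
Normalising, the posterior is P(bowl A | data) = 0.96626, P(bowl B | data) = 0.033742.
The predictive probability is P(green next | data) = (1/6)(0.96626) + (4/5)(0.033742) = 0.18804.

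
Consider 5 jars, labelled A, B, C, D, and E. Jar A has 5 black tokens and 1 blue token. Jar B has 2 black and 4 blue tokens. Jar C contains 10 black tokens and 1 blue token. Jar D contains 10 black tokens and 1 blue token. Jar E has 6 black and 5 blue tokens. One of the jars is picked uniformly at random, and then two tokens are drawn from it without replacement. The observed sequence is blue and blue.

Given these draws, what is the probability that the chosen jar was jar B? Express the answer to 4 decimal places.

The likelihood of the observed sequence under each hypothesis: P(data | jar A) = (1/6)(0/5) = 0; P(data | jar B) = (4/6)(3/5) = 2/5; P(data | jar C) = (1/11)(0/10) = 0; P(data | jar D) = (1/11)(0/10) = 0; P(data | jar E) = (5/11)(4/10) = 2/11.
The prior-weighted likelihoods are 1/5 · 0 = 0, 1/5 · 2/5 = 2/25, 1/5 · 0 = 0, 1/5 · 0 = 0, 1/5 · 2/11 = 2/55; with total 32/275.
Therefore the posterior P(jar B | data) = (2/25) / (32/275) = 11/16.

0.6875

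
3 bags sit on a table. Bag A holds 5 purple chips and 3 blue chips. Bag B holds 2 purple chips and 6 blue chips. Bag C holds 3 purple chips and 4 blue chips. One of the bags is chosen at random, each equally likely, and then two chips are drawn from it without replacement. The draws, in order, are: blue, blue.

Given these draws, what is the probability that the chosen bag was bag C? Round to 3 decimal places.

Under each hypothesis, the probability of the observed sequence is: P(data | bag A) = (3/8)(2/7) = 3/28; P(data | bag B) = (6/8)(5/7) = 15/28; P(data | bag C) = (4/7)(3/6) = 2/7.
Weighting by the prior gives 1/3 · 3/28 = 1/28, 1/3 · 15/28 = 5/28, 1/3 · 2/7 = 2/21; with total 13/42.
So P(bag C | data) = (2/21) / (13/42) = 4/13.

0.308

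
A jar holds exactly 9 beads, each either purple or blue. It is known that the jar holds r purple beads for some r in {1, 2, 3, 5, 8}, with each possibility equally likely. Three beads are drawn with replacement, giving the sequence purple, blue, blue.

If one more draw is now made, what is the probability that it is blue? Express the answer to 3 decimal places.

Under each hypothesis, the probability of the observed sequence is: P(data | r = 1) = (1/9)(8/9)(8/9) = 0.087791; P(data | r = 2) = (2/9)(7/9)(7/9) = 0.13443; P(data | r = 3) = (3/9)(6/9)(6/9) = 0.14815; P(data | r = 5) = (5/9)(4/9)(4/9) = 0.10974; P(data | r = 8) = (8/9)(1/9)(1/9) = 0.010974.
The prior-weighted likelihoods are 1/5 · 0.087791 = 0.017558, 1/5 · 0.13443 = 0.026886, 1/5 · 0.14815 = 0.02963, 1/5 · 0.10974 = 0.021948, 1/5 · 0.010974 = 0.0021948; summing to 0.098217.
The posterior is then P(r = 1 | data) = 0.17877, P(r = 2 | data) = 0.27374, P(r = 3 | data) = 0.30168, P(r = 5 | data) = 0.22346, P(r = 8 | data) = 0.022346.
So P(blue next | data) = Σ P(blue next | H) P(H | data) = (8/9)(0.17877) + (7/9)(0.27374) + (2/3)(0.30168) + (4/9)(0.22346) + (1/9)(0.022346) = 0.67474.

0.675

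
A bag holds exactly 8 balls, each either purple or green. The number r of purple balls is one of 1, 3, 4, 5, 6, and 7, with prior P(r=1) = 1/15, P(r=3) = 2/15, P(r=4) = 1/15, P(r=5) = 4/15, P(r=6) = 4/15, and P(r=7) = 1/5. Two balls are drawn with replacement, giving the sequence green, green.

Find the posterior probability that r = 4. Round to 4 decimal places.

0.0941

For each hypothesis, P(data | H) works out to: P(data | r = 1) = (7/8)(7/8) = 49/64; P(data | r = 3) = (5/8)(5/8) = 25/64; P(data | r = 4) = (4/8)(4/8) = 1/4; P(data | r = 5) = (3/8)(3/8) = 9/64; P(data | r = 6) = (2/8)(2/8) = 1/16; P(data | r = 7) = (1/8)(1/8) = 1/64.
Multiplying each by its prior: 1/15 · 49/64 = 49/960, 2/15 · 25/64 = 5/96, 1/15 · 1/4 = 1/60, 4/15 · 9/64 = 3/80, 4/15 · 1/16 = 1/60, 1/5 · 1/64 = 1/320; these sum to 17/96.
Hence P(r = 4 | data) = (1/60) / (17/96) = 8/85.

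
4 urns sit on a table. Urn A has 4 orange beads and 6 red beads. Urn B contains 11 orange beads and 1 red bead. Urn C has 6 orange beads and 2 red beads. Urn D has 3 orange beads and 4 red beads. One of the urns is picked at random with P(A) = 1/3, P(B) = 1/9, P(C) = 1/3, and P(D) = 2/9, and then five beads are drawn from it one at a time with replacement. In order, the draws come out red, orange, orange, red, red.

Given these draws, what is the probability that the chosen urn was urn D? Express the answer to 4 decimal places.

0.3443

Compute the likelihood of the observed sequence for each case: P(data | urn A) = (6/10)(4/10)(4/10)(6/10)(6/10) = 0.03456; P(data | urn B) = (1/12)(11/12)(11/12)(1/12)(1/12) = 0.00048627; P(data | urn C) = (2/8)(6/8)(6/8)(2/8)(2/8) = 0.0087891; P(data | urn D) = (4/7)(3/7)(3/7)(4/7)(4/7) = 0.034271.
Multiplying each by its prior: 1/3 · 0.03456 = 0.01152, 1/9 · 0.00048627 = 5.403e-05, 1/3 · 0.0087891 = 0.0029297, 2/9 · 0.034271 = 0.0076159; these sum to 0.02212.
Therefore the posterior P(urn D | data) = (0.0076159) / (0.02212) = 0.3443.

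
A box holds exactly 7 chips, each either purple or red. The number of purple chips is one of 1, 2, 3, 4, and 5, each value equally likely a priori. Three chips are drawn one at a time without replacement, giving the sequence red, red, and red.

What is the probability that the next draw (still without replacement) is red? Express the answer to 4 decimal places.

0.6000

Under each hypothesis, the probability of the observed sequence is: P(data | r = 1) = (6/7)(5/6)(4/5) = 4/7; P(data | r = 2) = (5/7)(4/6)(3/5) = 2/7; P(data | r = 3) = (4/7)(3/6)(2/5) = 4/35; P(data | r = 4) = (3/7)(2/6)(1/5) = 1/35; P(data | r = 5) = (2/7)(1/6)(0/5) = 0.
The prior-weighted likelihoods are 1/5 · 4/7 = 4/35, 1/5 · 2/7 = 2/35, 1/5 · 4/35 = 4/175, 1/5 · 1/35 = 1/175, 1/5 · 0 = 0; these sum to 1/5.
The posterior is then P(r = 1 | data) = 4/7, P(r = 2 | data) = 2/7, P(r = 3 | data) = 4/35, P(r = 4 | data) = 1/35, P(r = 5 | data) = 0.
Averaging over the posterior, P(red next | data) = (3/4)(4/7) + (1/2)(2/7) + (1/4)(4/35) + (0)(1/35) = 3/5.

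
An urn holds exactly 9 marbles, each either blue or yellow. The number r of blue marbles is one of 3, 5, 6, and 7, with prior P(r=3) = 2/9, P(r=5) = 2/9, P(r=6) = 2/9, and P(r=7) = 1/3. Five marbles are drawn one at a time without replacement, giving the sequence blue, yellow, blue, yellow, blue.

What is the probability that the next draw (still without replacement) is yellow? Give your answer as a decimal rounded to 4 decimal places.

0.3200

The likelihood of the observed sequence under each hypothesis: P(data | r = 3) = (3/9)(6/8)(2/7)(5/6)(1/5) = 1/84; P(data | r = 5) = (5/9)(4/8)(4/7)(3/6)(3/5) = 1/21; P(data | r = 6) = (6/9)(3/8)(5/7)(2/6)(4/5) = 1/21; P(data | r = 7) = (7/9)(2/8)(6/7)(1/6)(5/5) = 1/36.
Multiplying each by its prior: 2/9 · 1/84 = 1/378, 2/9 · 1/21 = 2/189, 2/9 · 1/21 = 2/189, 1/3 · 1/36 = 1/108; with total 25/756.
The posterior is then P(r = 3 | data) = 2/25, P(r = 5 | data) = 8/25, P(r = 6 | data) = 8/25, P(r = 7 | data) = 7/25.
Averaging over the posterior, P(yellow next | data) = (1)(2/25) + (1/2)(8/25) + (1/4)(8/25) + (0)(7/25) = 8/25.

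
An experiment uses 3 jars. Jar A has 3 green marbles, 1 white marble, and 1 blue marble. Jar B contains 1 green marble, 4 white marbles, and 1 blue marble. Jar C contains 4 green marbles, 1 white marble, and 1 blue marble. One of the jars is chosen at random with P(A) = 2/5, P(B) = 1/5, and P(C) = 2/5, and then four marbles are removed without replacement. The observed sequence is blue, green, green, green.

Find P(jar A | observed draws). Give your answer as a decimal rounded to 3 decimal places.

Under each hypothesis, the probability of the observed sequence is: P(data | jar A) = (1/5)(3/4)(2/3)(1/2) = 1/20; P(data | jar B) = (1/6)(1/5)(0/4) = 0; P(data | jar C) = (1/6)(4/5)(3/4)(2/3) = 1/15.
Multiplying each by its prior: 2/5 · 1/20 = 1/50, 1/5 · 0 = 0, 2/5 · 1/15 = 2/75; these sum to 7/150.
By Bayes' rule, P(jar A | data) = (1/50) / (7/150) = 3/7.

0.429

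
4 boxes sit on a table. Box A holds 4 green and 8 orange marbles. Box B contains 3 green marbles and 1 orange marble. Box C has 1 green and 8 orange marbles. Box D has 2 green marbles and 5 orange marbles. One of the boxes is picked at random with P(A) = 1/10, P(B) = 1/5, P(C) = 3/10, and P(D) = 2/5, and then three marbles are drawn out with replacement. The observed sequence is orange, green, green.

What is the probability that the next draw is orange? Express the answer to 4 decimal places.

The likelihood of the observed sequence under each hypothesis: P(data | box A) = (8/12)(4/12)(4/12) = 0.074074; P(data | box B) = (1/4)(3/4)(3/4) = 0.14062; P(data | box C) = (8/9)(1/9)(1/9) = 0.010974; P(data | box D) = (5/7)(2/7)(2/7) = 0.058309.
Weighting by the prior gives 1/10 · 0.074074 = 0.0074074, 1/5 · 0.14062 = 0.028125, 3/10 · 0.010974 = 0.0032922, 2/5 · 0.058309 = 0.023324; with total 0.062148.
Normalising, the posterior is P(box A | data) = 0.11919, P(box B | data) = 0.45255, P(box C | data) = 0.052973, P(box D | data) = 0.37529.
The predictive probability is P(orange next | data) = (2/3)(0.11919) + (1/4)(0.45255) + (8/9)(0.052973) + (5/7)(0.37529) = 0.50775.

0.5077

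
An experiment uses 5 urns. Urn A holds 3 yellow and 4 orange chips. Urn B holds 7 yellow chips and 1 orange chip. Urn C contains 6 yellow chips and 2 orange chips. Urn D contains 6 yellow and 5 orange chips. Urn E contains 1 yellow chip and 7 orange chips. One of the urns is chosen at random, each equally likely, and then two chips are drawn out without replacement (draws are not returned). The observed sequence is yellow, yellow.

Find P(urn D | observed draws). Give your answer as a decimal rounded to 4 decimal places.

The likelihood of the observed sequence under each hypothesis: P(data | urn A) = (3/7)(2/6) = 1/7; P(data | urn B) = (7/8)(6/7) = 3/4; P(data | urn C) = (6/8)(5/7) = 15/28; P(data | urn D) = (6/11)(5/10) = 3/11; P(data | urn E) = (1/8)(0/7) = 0.
The prior-weighted likelihoods are 1/5 · 1/7 = 1/35, 1/5 · 3/4 = 3/20, 1/5 · 15/28 = 3/28, 1/5 · 3/11 = 3/55, 1/5 · 0 = 0; with total 131/385.
Hence P(urn D | data) = (3/55) / (131/385) = 21/131.

0.1603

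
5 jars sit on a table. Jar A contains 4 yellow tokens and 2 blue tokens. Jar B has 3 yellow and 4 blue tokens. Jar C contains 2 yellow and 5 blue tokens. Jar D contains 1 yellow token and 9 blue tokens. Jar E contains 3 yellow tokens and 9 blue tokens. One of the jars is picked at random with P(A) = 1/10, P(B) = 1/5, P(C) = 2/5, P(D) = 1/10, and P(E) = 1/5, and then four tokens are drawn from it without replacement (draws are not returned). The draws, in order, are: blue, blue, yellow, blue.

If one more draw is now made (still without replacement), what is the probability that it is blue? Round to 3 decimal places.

0.664

For each hypothesis, P(data | H) works out to: P(data | jar A) = (2/6)(1/5)(4/4)(0/3) = 0; P(data | jar B) = (4/7)(3/6)(3/5)(2/4) = 0.085714; P(data | jar C) = (5/7)(4/6)(2/5)(3/4) = 0.14286; P(data | jar D) = (9/10)(8/9)(1/8)(7/7) = 0.1; P(data | jar E) = (9/12)(8/11)(3/10)(7/9) = 0.12727.
Multiplying each by its prior: 1/10 · 0 = 0, 1/5 · 0.085714 = 0.017143, 2/5 · 0.14286 = 0.057143, 1/10 · 0.1 = 0.01, 1/5 · 0.12727 = 0.025455; summing to 0.10974.
The posterior is then P(jar A | data) = 0, P(jar B | data) = 0.15621, P(jar C | data) = 0.52071, P(jar D | data) = 0.091124, P(jar E | data) = 0.23195.
The predictive probability is P(blue next | data) = (1/3)(0.15621) + (2/3)(0.52071) + (1)(0.091124) + (3/4)(0.23195) = 0.6643.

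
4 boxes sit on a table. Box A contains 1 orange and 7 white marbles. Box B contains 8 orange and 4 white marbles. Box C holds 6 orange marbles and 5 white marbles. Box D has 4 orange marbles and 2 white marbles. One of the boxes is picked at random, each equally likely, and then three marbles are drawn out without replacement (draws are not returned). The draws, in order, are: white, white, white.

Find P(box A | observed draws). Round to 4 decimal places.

The likelihood of the observed sequence under each hypothesis: P(data | box A) = (7/8)(6/7)(5/6) = 0.625; P(data | box B) = (4/12)(3/11)(2/10) = 0.018182; P(data | box C) = (5/11)(4/10)(3/9) = 0.060606; P(data | box D) = (2/6)(1/5)(0/4) = 0.
The prior-weighted likelihoods are 1/4 · 0.625 = 0.15625, 1/4 · 0.018182 = 0.0045455, 1/4 · 0.060606 = 0.015152, 1/4 · 0 = 0; these sum to 0.17595.
Therefore the posterior P(box A | data) = (0.15625) / (0.17595) = 0.88805.

0.8881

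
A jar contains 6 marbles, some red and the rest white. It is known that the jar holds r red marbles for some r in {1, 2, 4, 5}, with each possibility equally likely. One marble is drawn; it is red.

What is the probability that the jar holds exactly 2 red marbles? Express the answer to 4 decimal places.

0.1667

Under each hypothesis, the probability of this draw is: P(data | r = 1) = (1/6) = 1/6; P(data | r = 2) = (2/6) = 1/3; P(data | r = 4) = (4/6) = 2/3; P(data | r = 5) = (5/6) = 5/6.
The prior-weighted likelihoods are 1/4 · 1/6 = 1/24, 1/4 · 1/3 = 1/12, 1/4 · 2/3 = 1/6, 1/4 · 5/6 = 5/24; summing to 1/2.
Therefore the posterior P(r = 2 | data) = (1/12) / (1/2) = 1/6.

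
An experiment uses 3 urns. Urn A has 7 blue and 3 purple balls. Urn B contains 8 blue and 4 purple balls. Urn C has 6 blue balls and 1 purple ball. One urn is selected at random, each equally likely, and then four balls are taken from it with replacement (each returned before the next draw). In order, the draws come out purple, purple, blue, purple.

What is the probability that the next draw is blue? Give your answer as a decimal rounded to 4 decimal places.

The likelihood of the observed sequence under each hypothesis: P(data | urn A) = (3/10)(3/10)(7/10)(3/10) = 0.0189; P(data | urn B) = (4/12)(4/12)(8/12)(4/12) = 0.024691; P(data | urn C) = (1/7)(1/7)(6/7)(1/7) = 0.002499.
Weighting by the prior gives 1/3 · 0.0189 = 0.0063, 1/3 · 0.024691 = 0.0082305, 1/3 · 0.002499 = 0.00083299; these sum to 0.015363.
Normalising, the posterior is P(urn A | data) = 0.41006, P(urn B | data) = 0.53572, P(urn C | data) = 0.054219.
So P(blue next | data) = Σ P(blue next | H) P(H | data) = (7/10)(0.41006) + (2/3)(0.53572) + (6/7)(0.054219) = 0.69066.

0.6907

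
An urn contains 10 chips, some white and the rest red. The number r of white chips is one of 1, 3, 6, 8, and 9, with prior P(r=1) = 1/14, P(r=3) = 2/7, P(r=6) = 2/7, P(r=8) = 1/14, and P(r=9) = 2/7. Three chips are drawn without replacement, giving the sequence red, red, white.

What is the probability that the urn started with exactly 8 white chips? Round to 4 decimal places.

Compute the likelihood of the observed sequence for each case: P(data | r = 1) = (9/10)(8/9)(1/8) = 1/10; P(data | r = 3) = (7/10)(6/9)(3/8) = 7/40; P(data | r = 6) = (4/10)(3/9)(6/8) = 1/10; P(data | r = 8) = (2/10)(1/9)(8/8) = 1/45; P(data | r = 9) = (1/10)(0/9) = 0.
The prior-weighted likelihoods are 1/14 · 1/10 = 1/140, 2/7 · 7/40 = 1/20, 2/7 · 1/10 = 1/35, 1/14 · 1/45 = 1/630, 2/7 · 0 = 0; with total 11/126.
Therefore the posterior P(r = 8 | data) = (1/630) / (11/126) = 1/55.

0.0182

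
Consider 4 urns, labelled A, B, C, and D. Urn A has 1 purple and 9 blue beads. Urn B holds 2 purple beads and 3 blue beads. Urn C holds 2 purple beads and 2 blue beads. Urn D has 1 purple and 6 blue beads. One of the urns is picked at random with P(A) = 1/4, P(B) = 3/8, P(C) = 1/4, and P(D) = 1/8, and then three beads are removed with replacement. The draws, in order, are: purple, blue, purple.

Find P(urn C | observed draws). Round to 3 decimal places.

0.436

For each hypothesis, P(data | H) works out to: P(data | urn A) = (1/10)(9/10)(1/10) = 0.009; P(data | urn B) = (2/5)(3/5)(2/5) = 0.096; P(data | urn C) = (2/4)(2/4)(2/4) = 0.125; P(data | urn D) = (1/7)(6/7)(1/7) = 0.017493.
Weighting by the prior gives 1/4 · 0.009 = 0.00225, 3/8 · 0.096 = 0.036, 1/4 · 0.125 = 0.03125, 1/8 · 0.017493 = 0.0021866; these sum to 0.071687.
Therefore the posterior P(urn C | data) = (0.03125) / (0.071687) = 0.43593.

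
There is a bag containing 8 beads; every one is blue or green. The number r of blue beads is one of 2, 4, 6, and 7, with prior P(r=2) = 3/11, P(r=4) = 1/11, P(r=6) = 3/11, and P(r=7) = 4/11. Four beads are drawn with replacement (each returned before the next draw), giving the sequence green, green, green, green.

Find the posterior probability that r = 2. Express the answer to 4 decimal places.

For each hypothesis, P(data | H) works out to: P(data | r = 2) = (6/8)(6/8)(6/8)(6/8) = 0.31641; P(data | r = 4) = (4/8)(4/8)(4/8)(4/8) = 0.0625; P(data | r = 6) = (2/8)(2/8)(2/8)(2/8) = 0.0039062; P(data | r = 7) = (1/8)(1/8)(1/8)(1/8) = 0.00024414.
Weighting by the prior gives 3/11 · 0.31641 = 0.086293, 1/11 · 0.0625 = 0.0056818, 3/11 · 0.0039062 = 0.0010653, 4/11 · 0.00024414 = 8.8778e-05; with total 0.093129.
So P(r = 2 | data) = (0.086293) / (0.093129) = 0.9266.

0.9266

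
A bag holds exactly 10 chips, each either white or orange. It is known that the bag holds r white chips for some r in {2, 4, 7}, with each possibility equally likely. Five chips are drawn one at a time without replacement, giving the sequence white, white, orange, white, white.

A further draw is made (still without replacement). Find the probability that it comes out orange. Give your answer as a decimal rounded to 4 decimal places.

For each hypothesis, P(data | H) works out to: P(data | r = 2) = (2/10)(1/9)(8/8)(0/7) = 0; P(data | r = 4) = (4/10)(3/9)(6/8)(2/7)(1/6) = 0.0047619; P(data | r = 7) = (7/10)(6/9)(3/8)(5/7)(4/6) = 0.083333.
Weighting by the prior gives 1/3 · 0 = 0, 1/3 · 0.0047619 = 0.0015873, 1/3 · 0.083333 = 0.027778; with total 0.029365.
Dividing through by the total gives posterior P(r = 2 | data) = 0, P(r = 4 | data) = 0.054054, P(r = 7 | data) = 0.94595.
Averaging over the posterior, P(orange next | data) = (1)(0.054054) + (2/5)(0.94595) = 0.43243.

0.4324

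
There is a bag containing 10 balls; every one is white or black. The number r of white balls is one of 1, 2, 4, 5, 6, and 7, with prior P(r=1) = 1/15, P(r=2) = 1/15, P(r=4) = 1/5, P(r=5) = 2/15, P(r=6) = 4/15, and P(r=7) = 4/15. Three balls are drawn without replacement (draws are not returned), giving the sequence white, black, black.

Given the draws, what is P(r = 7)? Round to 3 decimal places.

0.140

The likelihood of the observed sequence under each hypothesis: P(data | r = 1) = (1/10)(9/9)(8/8) = 1/10; P(data | r = 2) = (2/10)(8/9)(7/8) = 7/45; P(data | r = 4) = (4/10)(6/9)(5/8) = 1/6; P(data | r = 5) = (5/10)(5/9)(4/8) = 5/36; P(data | r = 6) = (6/10)(4/9)(3/8) = 1/10; P(data | r = 7) = (7/10)(3/9)(2/8) = 7/120.
The prior-weighted likelihoods are 1/15 · 1/10 = 1/150, 1/15 · 7/45 = 7/675, 1/5 · 1/6 = 1/30, 2/15 · 5/36 = 1/54, 4/15 · 1/10 = 2/75, 4/15 · 7/120 = 7/450; summing to 1/9.
By Bayes' rule, P(r = 7 | data) = (7/450) / (1/9) = 7/50.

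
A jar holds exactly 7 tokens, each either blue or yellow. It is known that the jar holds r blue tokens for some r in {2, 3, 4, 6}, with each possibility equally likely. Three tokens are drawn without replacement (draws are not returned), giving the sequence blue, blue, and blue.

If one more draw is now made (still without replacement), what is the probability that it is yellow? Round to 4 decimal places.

The likelihood of the observed sequence under each hypothesis: P(data | r = 2) = (2/7)(1/6)(0/5) = 0; P(data | r = 3) = (3/7)(2/6)(1/5) = 1/35; P(data | r = 4) = (4/7)(3/6)(2/5) = 4/35; P(data | r = 6) = (6/7)(5/6)(4/5) = 4/7.
Weighting by the prior gives 1/4 · 0 = 0, 1/4 · 1/35 = 1/140, 1/4 · 4/35 = 1/35, 1/4 · 4/7 = 1/7; summing to 5/28.
Normalising, the posterior is P(r = 2 | data) = 0, P(r = 3 | data) = 1/25, P(r = 4 | data) = 4/25, P(r = 6 | data) = 4/5.
So P(yellow next | data) = Σ P(yellow next | H) P(H | data) = (1)(1/25) + (3/4)(4/25) + (1/4)(4/5) = 9/25.

0.3600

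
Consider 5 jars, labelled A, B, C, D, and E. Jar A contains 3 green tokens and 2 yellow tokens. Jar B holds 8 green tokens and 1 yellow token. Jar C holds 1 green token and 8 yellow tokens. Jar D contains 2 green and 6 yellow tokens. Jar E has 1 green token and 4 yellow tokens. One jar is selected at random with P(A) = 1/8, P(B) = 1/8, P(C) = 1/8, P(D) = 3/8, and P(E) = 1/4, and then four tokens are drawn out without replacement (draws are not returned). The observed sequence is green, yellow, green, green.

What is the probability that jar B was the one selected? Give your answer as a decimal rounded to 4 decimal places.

Under each hypothesis, the probability of the observed sequence is: P(data | jar A) = (3/5)(2/4)(2/3)(1/2) = 1/10; P(data | jar B) = (8/9)(1/8)(7/7)(6/6) = 1/9; P(data | jar C) = (1/9)(8/8)(0/7) = 0; P(data | jar D) = (2/8)(6/7)(1/6)(0/5) = 0; P(data | jar E) = (1/5)(4/4)(0/3) = 0.
The prior-weighted likelihoods are 1/8 · 1/10 = 1/80, 1/8 · 1/9 = 1/72, 1/8 · 0 = 0, 3/8 · 0 = 0, 1/4 · 0 = 0; with total 19/720.
So P(jar B | data) = (1/72) / (19/720) = 10/19.

0.5263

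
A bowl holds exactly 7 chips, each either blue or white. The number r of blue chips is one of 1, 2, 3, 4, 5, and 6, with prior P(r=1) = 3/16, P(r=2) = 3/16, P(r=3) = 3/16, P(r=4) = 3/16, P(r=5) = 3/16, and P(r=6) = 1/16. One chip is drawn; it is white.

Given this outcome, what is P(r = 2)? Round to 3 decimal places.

0.246

For each hypothesis, P(data | H) works out to: P(data | r = 1) = (6/7) = 6/7; P(data | r = 2) = (5/7) = 5/7; P(data | r = 3) = (4/7) = 4/7; P(data | r = 4) = (3/7) = 3/7; P(data | r = 5) = (2/7) = 2/7; P(data | r = 6) = (1/7) = 1/7.
Weighting by the prior gives 3/16 · 6/7 = 9/56, 3/16 · 5/7 = 15/112, 3/16 · 4/7 = 3/28, 3/16 · 3/7 = 9/112, 3/16 · 2/7 = 3/56, 1/16 · 1/7 = 1/112; summing to 61/112.
Hence P(r = 2 | data) = (15/112) / (61/112) = 15/61.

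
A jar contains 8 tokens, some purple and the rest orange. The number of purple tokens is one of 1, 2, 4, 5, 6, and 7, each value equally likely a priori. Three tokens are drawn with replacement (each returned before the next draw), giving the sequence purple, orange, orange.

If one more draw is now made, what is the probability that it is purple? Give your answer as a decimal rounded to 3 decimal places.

Under each hypothesis, the probability of the observed sequence is: P(data | r = 1) = (1/8)(7/8)(7/8) = 0.095703; P(data | r = 2) = (2/8)(6/8)(6/8) = 0.14062; P(data | r = 4) = (4/8)(4/8)(4/8) = 0.125; P(data | r = 5) = (5/8)(3/8)(3/8) = 0.087891; P(data | r = 6) = (6/8)(2/8)(2/8) = 0.046875; P(data | r = 7) = (7/8)(1/8)(1/8) = 0.013672.
Weighting by the prior gives 1/6 · 0.095703 = 0.015951, 1/6 · 0.14062 = 0.023438, 1/6 · 0.125 = 0.020833, 1/6 · 0.087891 = 0.014648, 1/6 · 0.046875 = 0.0078125, 1/6 · 0.013672 = 0.0022786; these sum to 0.084961.
Normalising, the posterior is P(r = 1 | data) = 0.18774, P(r = 2 | data) = 0.27586, P(r = 4 | data) = 0.24521, P(r = 5 | data) = 0.17241, P(r = 6 | data) = 0.091954, P(r = 7 | data) = 0.02682.
The predictive probability is P(purple next | data) = (1/8)(0.18774) + (1/4)(0.27586) + (1/2)(0.24521) + (5/8)(0.17241) + (3/4)(0.091954) + (7/8)(0.02682) = 0.41523.

0.415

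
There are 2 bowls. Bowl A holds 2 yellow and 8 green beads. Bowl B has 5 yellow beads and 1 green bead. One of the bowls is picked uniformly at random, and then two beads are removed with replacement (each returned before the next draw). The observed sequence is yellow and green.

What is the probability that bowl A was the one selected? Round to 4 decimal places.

The likelihood of the observed sequence under each hypothesis: P(data | bowl A) = (2/10)(8/10) = 0.16; P(data | bowl B) = (5/6)(1/6) = 0.13889.
Weighting by the prior gives 1/2 · 0.16 = 0.08, 1/2 · 0.13889 = 0.069444; summing to 0.14944.
So P(bowl A | data) = (0.08) / (0.14944) = 0.53532.

0.5353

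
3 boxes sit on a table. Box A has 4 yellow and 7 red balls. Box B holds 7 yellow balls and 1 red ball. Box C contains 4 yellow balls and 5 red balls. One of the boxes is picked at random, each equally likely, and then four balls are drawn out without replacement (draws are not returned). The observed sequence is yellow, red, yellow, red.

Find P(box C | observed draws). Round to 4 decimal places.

For each hypothesis, P(data | H) works out to: P(data | box A) = (4/11)(7/10)(3/9)(6/8) = 0.063636; P(data | box B) = (7/8)(1/7)(6/6)(0/5) = 0; P(data | box C) = (4/9)(5/8)(3/7)(4/6) = 0.079365.
Weighting by the prior gives 1/3 · 0.063636 = 0.021212, 1/3 · 0 = 0, 1/3 · 0.079365 = 0.026455; summing to 0.047667.
Hence P(box C | data) = (0.026455) / (0.047667) = 0.55499.

0.5550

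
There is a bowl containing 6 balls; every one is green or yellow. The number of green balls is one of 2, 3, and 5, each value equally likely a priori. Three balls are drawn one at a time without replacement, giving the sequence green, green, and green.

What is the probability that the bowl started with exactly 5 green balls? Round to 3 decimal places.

0.909

Compute the likelihood of the observed sequence for each case: P(data | r = 2) = (2/6)(1/5)(0/4) = 0; P(data | r = 3) = (3/6)(2/5)(1/4) = 1/20; P(data | r = 5) = (5/6)(4/5)(3/4) = 1/2.
Multiplying each by its prior: 1/3 · 0 = 0, 1/3 · 1/20 = 1/60, 1/3 · 1/2 = 1/6; with total 11/60.
Hence P(r = 5 | data) = (1/6) / (11/60) = 10/11.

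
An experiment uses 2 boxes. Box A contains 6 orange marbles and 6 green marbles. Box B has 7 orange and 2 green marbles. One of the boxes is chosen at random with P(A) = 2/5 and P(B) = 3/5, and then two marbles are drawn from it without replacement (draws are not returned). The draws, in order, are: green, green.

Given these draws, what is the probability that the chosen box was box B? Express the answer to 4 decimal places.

Compute the likelihood of the observed sequence for each case: P(data | box A) = (6/12)(5/11) = 5/22; P(data | box B) = (2/9)(1/8) = 1/36.
Multiplying each by its prior: 2/5 · 5/22 = 1/11, 3/5 · 1/36 = 1/60; summing to 71/660.
Hence P(box B | data) = (1/60) / (71/660) = 11/71.

0.1549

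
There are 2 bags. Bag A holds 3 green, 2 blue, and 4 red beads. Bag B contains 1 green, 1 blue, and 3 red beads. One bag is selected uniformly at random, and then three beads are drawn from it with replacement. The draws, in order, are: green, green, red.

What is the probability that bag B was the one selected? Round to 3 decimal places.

0.327

The likelihood of the observed sequence under each hypothesis: P(data | bag A) = (3/9)(3/9)(4/9) = 0.049383; P(data | bag B) = (1/5)(1/5)(3/5) = 0.024.
Weighting by the prior gives 1/2 · 0.049383 = 0.024691, 1/2 · 0.024 = 0.012; with total 0.036691.
By Bayes' rule, P(bag B | data) = (0.012) / (0.036691) = 0.32705.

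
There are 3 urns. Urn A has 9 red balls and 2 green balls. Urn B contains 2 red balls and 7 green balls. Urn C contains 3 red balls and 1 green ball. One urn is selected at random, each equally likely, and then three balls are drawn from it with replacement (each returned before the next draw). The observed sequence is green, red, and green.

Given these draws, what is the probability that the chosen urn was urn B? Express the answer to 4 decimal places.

0.6452

For each hypothesis, P(data | H) works out to: P(data | urn A) = (2/11)(9/11)(2/11) = 0.027047; P(data | urn B) = (7/9)(2/9)(7/9) = 0.13443; P(data | urn C) = (1/4)(3/4)(1/4) = 0.046875.
The prior-weighted likelihoods are 1/3 · 0.027047 = 0.0090158, 1/3 · 0.13443 = 0.04481, 1/3 · 0.046875 = 0.015625; with total 0.069451.
Therefore the posterior P(urn B | data) = (0.04481) / (0.069451) = 0.64521.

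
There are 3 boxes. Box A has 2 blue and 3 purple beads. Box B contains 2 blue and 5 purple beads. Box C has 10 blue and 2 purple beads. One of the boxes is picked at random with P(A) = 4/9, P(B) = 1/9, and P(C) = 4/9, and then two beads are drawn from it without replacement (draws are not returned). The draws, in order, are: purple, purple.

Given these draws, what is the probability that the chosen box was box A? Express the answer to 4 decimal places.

0.6909

The likelihood of the observed sequence under each hypothesis: P(data | box A) = (3/5)(2/4) = 0.3; P(data | box B) = (5/7)(4/6) = 0.47619; P(data | box C) = (2/12)(1/11) = 0.015152.
Weighting by the prior gives 4/9 · 0.3 = 0.13333, 1/9 · 0.47619 = 0.05291, 4/9 · 0.015152 = 0.006734; with total 0.19298.
Therefore the posterior P(box A | data) = (0.13333) / (0.19298) = 0.69093.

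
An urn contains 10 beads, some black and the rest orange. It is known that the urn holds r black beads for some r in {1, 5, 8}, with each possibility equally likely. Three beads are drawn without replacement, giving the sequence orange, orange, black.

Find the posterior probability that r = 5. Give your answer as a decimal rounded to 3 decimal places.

The likelihood of the observed sequence under each hypothesis: P(data | r = 1) = (9/10)(8/9)(1/8) = 1/10; P(data | r = 5) = (5/10)(4/9)(5/8) = 5/36; P(data | r = 8) = (2/10)(1/9)(8/8) = 1/45.
Weighting by the prior gives 1/3 · 1/10 = 1/30, 1/3 · 5/36 = 5/108, 1/3 · 1/45 = 1/135; summing to 47/540.
By Bayes' rule, P(r = 5 | data) = (5/108) / (47/540) = 25/47.

0.532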